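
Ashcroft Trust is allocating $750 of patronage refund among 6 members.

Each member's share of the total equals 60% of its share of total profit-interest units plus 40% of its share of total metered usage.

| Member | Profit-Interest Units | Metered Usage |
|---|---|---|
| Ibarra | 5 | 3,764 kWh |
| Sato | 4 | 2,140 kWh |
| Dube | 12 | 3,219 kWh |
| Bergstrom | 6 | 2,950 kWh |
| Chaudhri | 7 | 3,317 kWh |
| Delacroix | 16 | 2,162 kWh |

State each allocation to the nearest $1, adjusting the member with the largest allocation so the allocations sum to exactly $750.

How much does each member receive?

Profit-interest units total 50; metered usage total 17,552.
Blended shares (60% profit-interest units + 40% metered usage): Ibarra 0.1458; Sato 0.0968; Dube 0.2174; Bergstrom 0.1392; Chaudhri 0.1596; Delacroix 0.2413.
Proportional shares: Ibarra 109.33; Sato 72.58; Dube 163.02; Bergstrom 104.42; Chaudhri 119.69; Delacroix 180.95.
At nearest $1: Ibarra $109; Sato $73; Dube $163; Bergstrom $104; Chaudhri $120; Delacroix $181. Sum = $750.
No rounding difference to absorb.

Ibarra: $109; Sato: $73; Dube: $163; Bergstrom: $104; Chaudhri: $120; Delacroix: $181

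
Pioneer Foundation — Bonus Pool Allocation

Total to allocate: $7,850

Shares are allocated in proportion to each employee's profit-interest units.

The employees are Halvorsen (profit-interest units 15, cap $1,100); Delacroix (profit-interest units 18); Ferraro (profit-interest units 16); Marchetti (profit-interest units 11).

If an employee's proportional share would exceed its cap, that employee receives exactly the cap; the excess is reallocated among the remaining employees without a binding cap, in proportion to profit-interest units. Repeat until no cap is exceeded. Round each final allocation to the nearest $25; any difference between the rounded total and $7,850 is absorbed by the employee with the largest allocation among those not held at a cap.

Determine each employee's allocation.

Halvorsen: $1,100; Delacroix: $2,700; Ferraro: $2,400; Marchetti: $1,650

Total profit-interest units = 60.
Unconstrained shares: Halvorsen 1,962.50; Delacroix 2,355.00; Ferraro 2,093.33; Marchetti 1,439.17.
Held at cap: Halvorsen ($1,100); residual $6,750 reallocated over remaining profit-interest units 45.
Redistributed shares: Delacroix 2,700.00 → $2,700; Ferraro 2,400.00 → $2,400; Marchetti 1,650.00 → $1,650.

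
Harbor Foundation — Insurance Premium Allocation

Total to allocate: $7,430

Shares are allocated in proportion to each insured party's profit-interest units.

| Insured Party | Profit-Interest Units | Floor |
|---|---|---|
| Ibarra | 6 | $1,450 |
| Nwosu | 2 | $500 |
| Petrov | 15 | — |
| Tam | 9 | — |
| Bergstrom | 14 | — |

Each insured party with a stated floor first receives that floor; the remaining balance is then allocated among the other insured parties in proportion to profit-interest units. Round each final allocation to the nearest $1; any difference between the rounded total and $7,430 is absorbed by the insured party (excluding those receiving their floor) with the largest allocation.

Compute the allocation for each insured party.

Guaranteed amounts: Ibarra $1,450; Nwosu $500. Residual $5,480.
Residual split over remaining profit-interest units 38: Petrov 2,163.16 → $2,163; Tam 1,297.89 → $1,298; Bergstrom 2,018.95 → $2,019.

Ibarra: $1,450 | Nwosu: $500 | Petrov: $2,163 | Tam: $1,298 | Bergstrom: $2,019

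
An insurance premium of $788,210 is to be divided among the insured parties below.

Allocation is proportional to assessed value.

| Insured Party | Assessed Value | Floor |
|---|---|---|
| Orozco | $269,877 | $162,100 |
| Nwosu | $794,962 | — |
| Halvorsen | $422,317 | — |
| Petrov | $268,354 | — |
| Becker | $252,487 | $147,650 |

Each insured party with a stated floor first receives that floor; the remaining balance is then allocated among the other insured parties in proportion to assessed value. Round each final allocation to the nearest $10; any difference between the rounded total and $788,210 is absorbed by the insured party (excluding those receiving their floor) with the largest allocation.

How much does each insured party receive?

Guaranteed amounts: Orozco $162,100; Becker $147,650. Balance $478,460.
Balance split over remaining assessed value 1,485,633: Nwosu 256,023.88 → $256,020; Halvorsen 136,010.57 → $136,010; Petrov 86,425.55 → $86,430.

Orozco: $162,100 | Nwosu: $256,020 | Halvorsen: $136,010 | Petrov: $86,430 | Becker: $147,650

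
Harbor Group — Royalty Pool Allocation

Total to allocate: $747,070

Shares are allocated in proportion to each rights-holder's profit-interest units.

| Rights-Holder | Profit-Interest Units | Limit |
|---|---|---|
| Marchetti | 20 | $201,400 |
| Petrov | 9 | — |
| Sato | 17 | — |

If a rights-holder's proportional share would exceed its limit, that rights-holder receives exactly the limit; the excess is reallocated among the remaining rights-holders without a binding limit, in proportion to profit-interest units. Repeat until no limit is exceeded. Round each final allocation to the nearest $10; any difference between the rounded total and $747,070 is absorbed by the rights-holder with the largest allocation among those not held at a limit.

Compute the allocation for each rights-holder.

Profit-interest units total: 46.
Unconstrained shares: Marchetti 324,813.04; Petrov 146,165.87; Sato 276,091.09.
Cap binds for Marchetti ($201,400); residual $545,670 reallocated over remaining profit-interest units 26.
Remaining shares: Petrov 188,885.77 → $188,890; Sato 356,784.23 → $356,780.

Marchetti: $201,400; Petrov: $188,890; Sato: $356,780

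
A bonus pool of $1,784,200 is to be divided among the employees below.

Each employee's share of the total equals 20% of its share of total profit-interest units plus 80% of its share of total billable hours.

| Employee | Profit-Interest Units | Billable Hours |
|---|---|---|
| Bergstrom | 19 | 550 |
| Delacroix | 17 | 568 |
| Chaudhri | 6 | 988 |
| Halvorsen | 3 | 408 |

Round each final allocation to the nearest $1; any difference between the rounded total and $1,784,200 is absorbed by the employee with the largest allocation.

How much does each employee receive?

Totals — profit-interest units 45, billable hours 2,514.
Combined weights (20% profit-interest units + 80% billable hours): Bergstrom 0.2595; Delacroix 0.2563; Chaudhri 0.3411; Halvorsen 0.1432.
Unrounded shares: Bergstrom 462,936.26; Delacroix 457,296.47; Chaudhri 608,530.01; Halvorsen 255,437.26.
After rounding ($1): Bergstrom $462,936; Delacroix $457,296; Chaudhri $608,530; Halvorsen $255,437. Sum = $1,784,199.
Difference $1,784,200 − $1,784,199 = +$1 applied to largest allocation (Chaudhri): Chaudhri becomes $608,531.

Bergstrom: $462,936; Delacroix: $457,296; Chaudhri: $608,531; Halvorsen: $255,437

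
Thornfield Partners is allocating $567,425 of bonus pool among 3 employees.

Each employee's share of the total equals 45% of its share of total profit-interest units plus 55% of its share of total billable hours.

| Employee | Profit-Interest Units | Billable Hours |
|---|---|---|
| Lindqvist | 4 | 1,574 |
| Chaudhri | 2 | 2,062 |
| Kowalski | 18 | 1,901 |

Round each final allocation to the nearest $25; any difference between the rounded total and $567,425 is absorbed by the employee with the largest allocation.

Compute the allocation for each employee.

Lindqvist: $131,275 · Chaudhri: $137,500 · Kowalski: $298,650

Totals — profit-interest units 24, billable hours 5,537.
Composite weights (45% profit-interest units + 55% billable hours): Lindqvist 0.2313; Chaudhri 0.2423; Kowalski 0.5263.
Proportional shares: Lindqvist 131,272.75; Chaudhri 137,499.62; Kowalski 298,652.63.
At nearest $25: Lindqvist $131,275; Chaudhri $137,500; Kowalski $298,650. Sum = $567,425.
No rounding difference to absorb.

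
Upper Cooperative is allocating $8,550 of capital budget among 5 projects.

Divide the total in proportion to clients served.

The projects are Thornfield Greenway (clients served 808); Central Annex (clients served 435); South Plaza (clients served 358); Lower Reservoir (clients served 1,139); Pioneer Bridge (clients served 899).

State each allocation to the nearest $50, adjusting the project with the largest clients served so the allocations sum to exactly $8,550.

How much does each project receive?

Thornfield Greenway: $1,900 | Central Annex: $1,000 | South Plaza: $850 | Lower Reservoir: $2,700 | Pioneer Bridge: $2,100

Combined clients served = 808 + 435 + 358 + 1,139 + 899 = 3,639.
Raw shares: Thornfield Greenway 1,898.43; Central Annex 1,022.05; South Plaza 841.14; Lower Reservoir 2,676.13; Pioneer Bridge 2,112.24.
After rounding ($50): Thornfield Greenway $1,900; Central Annex $1,000; South Plaza $850; Lower Reservoir $2,700; Pioneer Bridge $2,100. Sum = $8,550.
No rounding difference to absorb.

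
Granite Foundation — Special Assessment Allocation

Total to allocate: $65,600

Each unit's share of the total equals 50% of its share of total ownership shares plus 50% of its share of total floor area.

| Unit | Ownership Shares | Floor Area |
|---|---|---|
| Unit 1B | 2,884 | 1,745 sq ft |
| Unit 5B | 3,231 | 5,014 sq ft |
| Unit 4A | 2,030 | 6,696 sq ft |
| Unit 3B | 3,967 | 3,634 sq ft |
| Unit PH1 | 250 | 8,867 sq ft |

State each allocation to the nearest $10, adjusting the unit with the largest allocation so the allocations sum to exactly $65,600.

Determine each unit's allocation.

Ownership shares total 12,362; floor area total 25,956.
Combined weights (50% ownership shares + 50% floor area): Unit 1B 0.1503; Unit 5B 0.2273; Unit 4A 0.2111; Unit 3B 0.2305; Unit PH1 0.1809.
Pro-rata amounts: Unit 1B 9,857.21; Unit 5B 14,908.86; Unit 4A 13,847.76; Unit 3B 15,117.81; Unit PH1 11,868.35.
After rounding ($10): Unit 1B $9,860; Unit 5B $14,910; Unit 4A $13,850; Unit 3B $15,120; Unit PH1 $11,870. Sum = $65,610.
Difference $65,600 − $65,610 = −$10 applied to largest allocation (Unit 3B): Unit 3B becomes $15,110.

Unit 1B: $9,860; Unit 5B: $14,910; Unit 4A: $13,850; Unit 3B: $15,110; Unit PH1: $11,870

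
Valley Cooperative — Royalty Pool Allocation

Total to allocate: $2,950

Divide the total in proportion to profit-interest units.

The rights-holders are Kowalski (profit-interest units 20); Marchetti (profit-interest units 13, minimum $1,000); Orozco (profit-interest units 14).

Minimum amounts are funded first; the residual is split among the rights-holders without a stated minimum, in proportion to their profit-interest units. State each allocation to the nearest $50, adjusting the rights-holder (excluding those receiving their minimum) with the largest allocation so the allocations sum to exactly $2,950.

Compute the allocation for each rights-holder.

Kowalski: $1,150 | Marchetti: $1,000 | Orozco: $800

Minimums first: Marchetti $1,000. Remaining pool $1,950.
Remaining pool split over remaining profit-interest units 34: Kowalski 1,147.06 → $1,150; Orozco 802.94 → $800.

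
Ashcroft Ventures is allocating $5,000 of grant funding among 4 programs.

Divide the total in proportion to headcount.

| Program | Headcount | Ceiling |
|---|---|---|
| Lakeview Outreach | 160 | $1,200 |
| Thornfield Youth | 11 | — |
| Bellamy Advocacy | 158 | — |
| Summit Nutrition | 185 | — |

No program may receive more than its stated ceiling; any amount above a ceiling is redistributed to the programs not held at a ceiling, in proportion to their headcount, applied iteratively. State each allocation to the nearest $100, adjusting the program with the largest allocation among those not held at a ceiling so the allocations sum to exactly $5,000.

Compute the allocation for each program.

Lakeview Outreach: $1,200; Thornfield Youth: $100; Bellamy Advocacy: $1,700; Summit Nutrition: $2,000

Sum of headcount: 514.
Proportional shares (ignoring caps): Lakeview Outreach 1,556.42; Thornfield Youth 107.00; Bellamy Advocacy 1,536.96; Summit Nutrition 1,799.61.
Cap binds for Lakeview Outreach ($1,200); remaining pool $3,800 reallocated over remaining headcount 354.
Remaining shares: Thornfield Youth 118.08 → $100; Bellamy Advocacy 1,696.05 → $1,700; Summit Nutrition 1,985.88 → $2,000.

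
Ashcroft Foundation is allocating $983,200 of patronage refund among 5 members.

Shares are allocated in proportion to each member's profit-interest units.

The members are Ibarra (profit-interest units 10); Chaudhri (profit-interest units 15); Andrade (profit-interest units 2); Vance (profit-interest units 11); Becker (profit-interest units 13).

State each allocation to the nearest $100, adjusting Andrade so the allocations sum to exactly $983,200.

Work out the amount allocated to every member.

Sum of profit-interest units: 51.
Raw shares: Ibarra 10/51 × $983,200 = 192,784.31; Chaudhri 15/51 × $983,200 = 289,176.47; Andrade 2/51 × $983,200 = 38,556.86; Vance 11/51 × $983,200 = 212,062.75; Becker 13/51 × $983,200 = 250,619.61.
At nearest $100: Ibarra $192,800; Chaudhri $289,200; Andrade $38,600; Vance $212,100; Becker $250,600. Sum = $983,300.
Difference $983,200 − $983,300 = −$100 applied to Andrade: Andrade becomes $38,500.

Ibarra: $192,800 · Chaudhri: $289,200 · Andrade: $38,500 · Vance: $212,100 · Becker: $250,600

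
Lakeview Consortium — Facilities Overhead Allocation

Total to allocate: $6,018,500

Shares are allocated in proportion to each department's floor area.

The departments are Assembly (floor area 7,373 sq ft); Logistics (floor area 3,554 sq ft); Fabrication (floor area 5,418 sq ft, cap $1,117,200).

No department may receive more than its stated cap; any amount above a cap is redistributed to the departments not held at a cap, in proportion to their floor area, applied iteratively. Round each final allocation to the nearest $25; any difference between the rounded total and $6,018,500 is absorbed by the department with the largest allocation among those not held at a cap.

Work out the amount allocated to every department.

Sum of floor area: 16,345.
Unconstrained shares: Assembly 2,714,860.84; Logistics 1,308,641.73; Fabrication 1,994,997.43.
Held at cap: Fabrication ($1,117,200); remaining pool $4,901,300 reallocated over remaining floor area 10,927.
Remaining shares: Assembly 3,307,155.20 → $3,307,150; Logistics 1,594,144.80 → $1,594,150.

Assembly: $3,307,150 · Logistics: $1,594,150 · Fabrication: $1,117,200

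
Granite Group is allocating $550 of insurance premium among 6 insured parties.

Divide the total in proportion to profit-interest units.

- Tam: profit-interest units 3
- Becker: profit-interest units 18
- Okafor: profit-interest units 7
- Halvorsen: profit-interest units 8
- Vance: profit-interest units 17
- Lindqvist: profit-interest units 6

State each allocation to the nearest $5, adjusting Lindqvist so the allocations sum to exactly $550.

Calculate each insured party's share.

Tam: $30; Becker: $170; Okafor: $65; Halvorsen: $75; Vance: $160; Lindqvist: $50

Combined profit-interest units = 59.
Unrounded shares: Tam 3/59 × $550 = 27.97; Becker 18/59 × $550 = 167.80; Okafor 7/59 × $550 = 65.25; Halvorsen 8/59 × $550 = 74.58; Vance 17/59 × $550 = 158.47; Lindqvist 6/59 × $550 = 55.93.
Rounded to nearest $5: Tam $30; Becker $170; Okafor $65; Halvorsen $75; Vance $160; Lindqvist $55. Sum = $555.
Difference $550 − $555 = −$5 applied to Lindqvist: Lindqvist becomes $50.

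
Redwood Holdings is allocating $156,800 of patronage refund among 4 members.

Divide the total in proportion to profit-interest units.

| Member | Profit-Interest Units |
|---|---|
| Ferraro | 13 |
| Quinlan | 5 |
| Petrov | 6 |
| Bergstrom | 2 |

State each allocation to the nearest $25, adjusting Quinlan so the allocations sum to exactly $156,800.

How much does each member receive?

Combined profit-interest units = 26.
Pro-rata amounts: Ferraro 13/26 × $156,800 = 78,400.00; Quinlan 5/26 × $156,800 = 30,153.85; Petrov 6/26 × $156,800 = 36,184.62; Bergstrom 2/26 × $156,800 = 12,061.54.
Rounded to nearest $25: Ferraro $78,400; Quinlan $30,150; Petrov $36,175; Bergstrom $12,050. Sum = $156,775.
Difference $156,800 − $156,775 = +$25 applied to Quinlan: Quinlan becomes $30,175.

Ferraro: $78,400 | Quinlan: $30,175 | Petrov: $36,175 | Bergstrom: $12,050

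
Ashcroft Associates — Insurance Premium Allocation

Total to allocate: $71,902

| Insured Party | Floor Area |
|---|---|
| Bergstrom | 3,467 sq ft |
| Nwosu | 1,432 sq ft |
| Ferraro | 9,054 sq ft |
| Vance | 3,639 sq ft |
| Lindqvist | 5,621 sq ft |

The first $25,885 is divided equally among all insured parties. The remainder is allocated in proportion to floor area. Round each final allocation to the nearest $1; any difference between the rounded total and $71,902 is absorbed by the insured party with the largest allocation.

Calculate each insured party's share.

$25,885 shared equally gives $5,177 per insured party.
Remainder $46,017 by floor area (total 23,213): Bergstrom 6,872.91 → $6,873; Nwosu 2,838.77 → $2,839; Ferraro 17,948.47 → $17,948; Vance 7,213.88 → $7,214; Lindqvist 11,142.96 → $11,143.
Totals: Bergstrom $5,177 + $6,873 = $12,050; Nwosu $5,177 + $2,839 = $8,016; Ferraro $5,177 + $17,948 = $23,125; Vance $5,177 + $7,214 = $12,391; Lindqvist $5,177 + $11,143 = $16,320.

Bergstrom: $12,050; Nwosu: $8,016; Ferraro: $23,125; Vance: $12,391; Lindqvist: $16,320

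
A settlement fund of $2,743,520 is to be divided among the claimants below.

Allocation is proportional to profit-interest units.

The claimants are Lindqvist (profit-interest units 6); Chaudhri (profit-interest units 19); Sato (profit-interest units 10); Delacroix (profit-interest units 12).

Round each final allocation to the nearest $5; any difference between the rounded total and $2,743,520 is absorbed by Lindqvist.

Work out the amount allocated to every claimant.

Lindqvist: $350,230; Chaudhri: $1,109,085; Sato: $583,730; Delacroix: $700,475

Combined profit-interest units = 47.
Pro-rata amounts: Lindqvist 6/47 × $2,743,520 = 350,236.60; Chaudhri 19/47 × $2,743,520 = 1,109,082.55; Sato 10/47 × $2,743,520 = 583,727.66; Delacroix 12/47 × $2,743,520 = 700,473.19.
After rounding ($5): Lindqvist $350,235; Chaudhri $1,109,085; Sato $583,730; Delacroix $700,475. Sum = $2,743,525.
Difference $2,743,520 − $2,743,525 = −$5 applied to Lindqvist: Lindqvist becomes $350,230.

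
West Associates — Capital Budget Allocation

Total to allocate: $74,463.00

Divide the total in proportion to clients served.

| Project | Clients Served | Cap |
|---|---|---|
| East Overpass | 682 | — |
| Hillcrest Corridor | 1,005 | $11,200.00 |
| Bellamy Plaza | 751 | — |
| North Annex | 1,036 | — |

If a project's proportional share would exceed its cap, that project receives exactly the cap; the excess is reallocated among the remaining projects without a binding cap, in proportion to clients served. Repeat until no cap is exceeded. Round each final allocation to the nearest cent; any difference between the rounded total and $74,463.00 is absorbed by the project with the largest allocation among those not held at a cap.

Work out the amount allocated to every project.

Total clients served = 3,474.
Unconstrained shares: East Overpass 14,618.2401; Hillcrest Corridor 21,541.5415; Bellamy Plaza 16,097.2116; North Annex 22,206.0069.
Held at cap: Hillcrest Corridor ($11,200.00); residual $63,263.00 reallocated over remaining clients served 2,469.
Remaining shares: East Overpass 17,474.8343 → $17,474.83; Bellamy Plaza 19,242.8161 → $19,242.82; North Annex 26,545.3495 → $26,545.35.

East Overpass: $17,474.83; Hillcrest Corridor: $11,200.00; Bellamy Plaza: $19,242.82; North Annex: $26,545.35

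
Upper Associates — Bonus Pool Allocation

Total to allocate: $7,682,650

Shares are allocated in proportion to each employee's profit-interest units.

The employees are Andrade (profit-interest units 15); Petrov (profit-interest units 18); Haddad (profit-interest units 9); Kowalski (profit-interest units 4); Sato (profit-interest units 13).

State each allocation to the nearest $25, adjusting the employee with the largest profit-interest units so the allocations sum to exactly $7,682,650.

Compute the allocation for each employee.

Andrade: $1,953,225 | Petrov: $2,343,875 | Haddad: $1,171,925 | Kowalski: $520,850 | Sato: $1,692,775

Profit-interest units total: 15 + 18 + 9 + 4 + 13 = 59.
Proportional shares: Andrade 1,953,216.10; Petrov 2,343,859.32; Haddad 1,171,929.66; Kowalski 520,857.63; Sato 1,692,787.29.
After rounding ($25): Andrade $1,953,225; Petrov $2,343,850; Haddad $1,171,925; Kowalski $520,850; Sato $1,692,775. Sum = $7,682,625.
Difference $7,682,650 − $7,682,625 = +$25 applied to largest profit-interest units (Petrov): Petrov becomes $2,343,875.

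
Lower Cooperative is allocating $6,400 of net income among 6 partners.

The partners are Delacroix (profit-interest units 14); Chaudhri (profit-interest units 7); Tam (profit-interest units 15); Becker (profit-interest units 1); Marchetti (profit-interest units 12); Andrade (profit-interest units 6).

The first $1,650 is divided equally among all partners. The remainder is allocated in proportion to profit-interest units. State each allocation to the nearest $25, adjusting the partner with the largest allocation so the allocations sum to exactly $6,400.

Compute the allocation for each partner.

Delacroix: $1,475; Chaudhri: $875; Tam: $1,600; Becker: $350; Marchetti: $1,300; Andrade: $800

$1,650 shared equally gives $275 per partner.
Remainder $4,750 by profit-interest units (total 55): Delacroix 1,209.09 → $1,200; Chaudhri 604.55 → $600; Tam 1,295.45 → $1,300; Becker 86.36 → $75; Marchetti 1,036.36 → $1,025; Andrade 518.18 → $525.
Rounding difference +$25 on remainder applied to Tam.
Totals: Delacroix $275 + $1,200 = $1,475; Chaudhri $275 + $600 = $875; Tam $275 + $1,325 = $1,600; Becker $275 + $75 = $350; Marchetti $275 + $1,025 = $1,300; Andrade $275 + $525 = $800.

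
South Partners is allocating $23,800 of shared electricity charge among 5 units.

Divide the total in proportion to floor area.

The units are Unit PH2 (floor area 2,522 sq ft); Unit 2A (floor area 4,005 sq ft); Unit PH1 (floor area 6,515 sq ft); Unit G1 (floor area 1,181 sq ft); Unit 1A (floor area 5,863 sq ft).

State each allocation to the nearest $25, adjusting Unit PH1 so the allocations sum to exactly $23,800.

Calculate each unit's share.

Sum of floor area: 20,086.
Pro-rata amounts: Unit PH2 2,522/20,086 × $23,800 = 2,988.33; Unit 2A 4,005/20,086 × $23,800 = 4,745.54; Unit PH1 6,515/20,086 × $23,800 = 7,719.66; Unit G1 1,181/20,086 × $23,800 = 1,399.37; Unit 1A 5,863/20,086 × $23,800 = 6,947.10.
After rounding ($25): Unit PH2 $3,000; Unit 2A $4,750; Unit PH1 $7,725; Unit G1 $1,400; Unit 1A $6,950. Sum = $23,825.
Difference $23,800 − $23,825 = −$25 applied to Unit PH1: Unit PH1 becomes $7,700.

Unit PH2: $3,000 | Unit 2A: $4,750 | Unit PH1: $7,700 | Unit G1: $1,400 | Unit 1A: $6,950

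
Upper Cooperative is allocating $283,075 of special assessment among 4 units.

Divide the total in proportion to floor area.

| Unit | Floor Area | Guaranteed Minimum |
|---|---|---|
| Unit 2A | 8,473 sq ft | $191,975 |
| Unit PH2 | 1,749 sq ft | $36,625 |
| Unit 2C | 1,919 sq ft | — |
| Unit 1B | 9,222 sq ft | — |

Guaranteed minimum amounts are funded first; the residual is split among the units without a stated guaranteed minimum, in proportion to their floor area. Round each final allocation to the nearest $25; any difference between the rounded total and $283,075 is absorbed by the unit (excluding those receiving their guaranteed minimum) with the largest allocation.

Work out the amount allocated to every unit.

Fund the minimums — Unit 2A $191,975; Unit PH2 $36,625. Remaining pool $54,475.
Remaining pool split over remaining floor area 11,141: Unit 2C 9,383.14 → $9,375; Unit 1B 45,091.86 → $45,100.

Unit 2A: $191,975 | Unit PH2: $36,625 | Unit 2C: $9,375 | Unit 1B: $45,100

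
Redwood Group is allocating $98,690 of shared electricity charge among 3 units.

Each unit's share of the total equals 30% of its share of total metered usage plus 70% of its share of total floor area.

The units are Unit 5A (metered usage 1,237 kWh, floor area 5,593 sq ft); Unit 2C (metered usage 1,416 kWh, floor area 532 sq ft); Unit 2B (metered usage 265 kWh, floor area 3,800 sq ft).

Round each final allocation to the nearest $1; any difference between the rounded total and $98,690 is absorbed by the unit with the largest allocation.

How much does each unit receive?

Totals — metered usage 2,918, floor area 9,925.
Blended shares (30% metered usage + 70% floor area): Unit 5A 0.5216; Unit 2C 0.1831; Unit 2B 0.2953.
Unrounded shares: Unit 5A 51,481.11; Unit 2C 18,070.20; Unit 2B 29,138.69.
Rounded to nearest $1: Unit 5A $51,481; Unit 2C $18,070; Unit 2B $29,139. Sum = $98,690.
Rounded total matches; no reconciliation needed.

Unit 5A: $51,481 | Unit 2C: $18,070 | Unit 2B: $29,139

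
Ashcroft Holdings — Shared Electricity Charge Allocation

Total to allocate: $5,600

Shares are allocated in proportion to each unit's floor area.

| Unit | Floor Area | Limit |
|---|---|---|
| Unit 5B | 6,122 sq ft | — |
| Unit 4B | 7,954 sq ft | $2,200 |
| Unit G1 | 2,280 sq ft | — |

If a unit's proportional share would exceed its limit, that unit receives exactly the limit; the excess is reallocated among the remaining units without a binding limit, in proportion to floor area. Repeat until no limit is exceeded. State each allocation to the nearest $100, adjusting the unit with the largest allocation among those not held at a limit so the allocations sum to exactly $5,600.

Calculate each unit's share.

Sum of floor area: 16,356.
Proportional shares (ignoring caps): Unit 5B 2,096.06; Unit 4B 2,723.31; Unit G1 780.63.
Capped: Unit 4B ($2,200); residual $3,400 reallocated over remaining floor area 8,402.
Shares after redistribution: Unit 5B 2,477.36 → $2,500; Unit G1 922.64 → $900.

Unit 5B: $2,500; Unit 4B: $2,200; Unit G1: $900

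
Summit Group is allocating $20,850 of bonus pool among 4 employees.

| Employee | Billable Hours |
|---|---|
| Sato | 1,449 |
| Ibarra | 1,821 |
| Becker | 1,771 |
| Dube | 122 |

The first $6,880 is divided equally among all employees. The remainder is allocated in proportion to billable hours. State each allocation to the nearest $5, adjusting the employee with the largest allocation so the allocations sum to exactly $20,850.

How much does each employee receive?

$6,880 shared equally gives $1,720 per employee.
Remainder $13,970 by billable hours (total 5,163): Sato 3,920.69 → $3,920; Ibarra 4,927.25 → $4,925; Becker 4,791.96 → $4,790; Dube 330.11 → $330.
Rounding difference +$5 on remainder applied to Ibarra.
Totals: Sato $1,720 + $3,920 = $5,640; Ibarra $1,720 + $4,930 = $6,650; Becker $1,720 + $4,790 = $6,510; Dube $1,720 + $330 = $2,050.

Sato: $5,640 · Ibarra: $6,650 · Becker: $6,510 · Dube: $2,050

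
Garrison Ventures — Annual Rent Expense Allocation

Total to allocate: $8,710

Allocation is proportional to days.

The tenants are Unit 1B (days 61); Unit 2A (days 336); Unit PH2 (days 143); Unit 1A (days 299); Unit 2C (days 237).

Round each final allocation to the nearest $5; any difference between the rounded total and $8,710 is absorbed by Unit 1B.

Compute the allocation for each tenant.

Unit 1B: $490 | Unit 2A: $2,720 | Unit PH2: $1,160 | Unit 1A: $2,420 | Unit 2C: $1,920

Sum of days: 1,076.
Proportional shares: Unit 1B 61/1,076 × $8,710 = 493.78; Unit 2A 336/1,076 × $8,710 = 2,719.85; Unit PH2 143/1,076 × $8,710 = 1,157.56; Unit 1A 299/1,076 × $8,710 = 2,420.34; Unit 2C 237/1,076 × $8,710 = 1,918.47.
Rounded to nearest $5: Unit 1B $495; Unit 2A $2,720; Unit PH2 $1,160; Unit 1A $2,420; Unit 2C $1,920. Sum = $8,715.
Difference $8,710 − $8,715 = −$5 applied to Unit 1B: Unit 1B becomes $490.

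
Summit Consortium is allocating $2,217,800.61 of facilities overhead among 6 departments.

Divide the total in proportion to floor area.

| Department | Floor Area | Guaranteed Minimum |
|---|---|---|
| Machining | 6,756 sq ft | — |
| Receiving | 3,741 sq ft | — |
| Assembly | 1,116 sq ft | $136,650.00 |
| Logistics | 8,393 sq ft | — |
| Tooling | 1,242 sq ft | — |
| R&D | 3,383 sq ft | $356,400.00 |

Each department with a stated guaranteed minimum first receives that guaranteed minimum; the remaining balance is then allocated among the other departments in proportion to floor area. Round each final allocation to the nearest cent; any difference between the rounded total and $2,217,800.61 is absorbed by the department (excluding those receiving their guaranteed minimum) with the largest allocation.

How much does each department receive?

Guaranteed amounts: Assembly $136,650.00; R&D $356,400.00. Residual $1,724,750.61.
Residual split over remaining floor area 20,132: Machining 578,800.6716 → $578,800.67; Receiving 320,499.3062 → $320,499.31; Logistics 719,045.8906 → $719,045.89; Tooling 106,404.7416 → $106,404.74.

Machining: $578,800.67; Receiving: $320,499.31; Assembly: $136,650.00; Logistics: $719,045.89; Tooling: $106,404.74; R&D: $356,400.00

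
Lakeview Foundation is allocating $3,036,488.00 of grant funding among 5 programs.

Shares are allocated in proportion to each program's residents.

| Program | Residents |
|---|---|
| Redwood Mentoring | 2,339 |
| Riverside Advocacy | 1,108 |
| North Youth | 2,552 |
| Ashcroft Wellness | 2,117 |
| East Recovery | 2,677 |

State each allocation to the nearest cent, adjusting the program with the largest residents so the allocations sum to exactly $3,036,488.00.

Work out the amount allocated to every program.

Sum of residents: 2,339 + 1,108 + 2,552 + 2,117 + 2,677 = 10,793.
Unrounded shares: Redwood Mentoring 658,051.0916; Riverside Advocacy 311,723.2191; North Youth 717,976.2231; Ashcroft Wellness 595,593.9124; East Recovery 753,143.5538.
Rounded to nearest cent: Redwood Mentoring $658,051.09; Riverside Advocacy $311,723.22; North Youth $717,976.22; Ashcroft Wellness $595,593.91; East Recovery $753,143.55. Sum = $3,036,487.99.
Difference $3,036,488.00 − $3,036,487.99 = +$0.01 applied to largest residents (East Recovery): East Recovery becomes $753,143.56.

Redwood Mentoring: $658,051.09 | Riverside Advocacy: $311,723.22 | North Youth: $717,976.22 | Ashcroft Wellness: $595,593.91 | East Recovery: $753,143.56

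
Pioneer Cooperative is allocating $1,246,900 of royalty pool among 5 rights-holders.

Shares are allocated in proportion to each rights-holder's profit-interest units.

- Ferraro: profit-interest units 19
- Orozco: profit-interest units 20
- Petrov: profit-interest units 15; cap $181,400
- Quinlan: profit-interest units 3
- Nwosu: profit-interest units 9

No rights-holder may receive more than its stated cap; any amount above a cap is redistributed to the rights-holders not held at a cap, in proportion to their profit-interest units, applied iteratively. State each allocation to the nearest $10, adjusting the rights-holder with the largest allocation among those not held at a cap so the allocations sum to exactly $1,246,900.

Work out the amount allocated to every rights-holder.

Profit-interest units total: 66.
Pro-rata shares before constraints: Ferraro 358,956.06; Orozco 377,848.48; Petrov 283,386.36; Quinlan 56,677.27; Nwosu 170,031.82.
Cap binds for Petrov ($181,400); balance $1,065,500 reallocated over remaining profit-interest units 51.
Redistributed shares: Ferraro 396,950.98 → $396,950; Orozco 417,843.14 → $417,840; Quinlan 62,676.47 → $62,680; Nwosu 188,029.41 → $188,030.

Ferraro: $396,950; Orozco: $417,840; Petrov: $181,400; Quinlan: $62,680; Nwosu: $188,030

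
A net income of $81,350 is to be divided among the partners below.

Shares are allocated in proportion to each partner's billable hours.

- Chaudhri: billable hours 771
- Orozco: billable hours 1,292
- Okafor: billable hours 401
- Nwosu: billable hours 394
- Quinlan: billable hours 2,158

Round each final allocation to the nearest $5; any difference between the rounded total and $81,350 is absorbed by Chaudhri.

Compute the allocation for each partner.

Chaudhri: $12,500; Orozco: $20,955; Okafor: $6,505; Nwosu: $6,390; Quinlan: $35,000

Total billable hours = 5,016.
Proportional shares: Chaudhri 771/5,016 × $81,350 = 12,504.16; Orozco 1,292/5,016 × $81,350 = 20,953.79; Okafor 401/5,016 × $81,350 = 6,503.46; Nwosu 394/5,016 × $81,350 = 6,389.93; Quinlan 2,158/5,016 × $81,350 = 34,998.66.
Rounded to nearest $5: Chaudhri $12,505; Orozco $20,955; Okafor $6,505; Nwosu $6,390; Quinlan $35,000. Sum = $81,355.
Difference $81,350 − $81,355 = −$5 applied to Chaudhri: Chaudhri becomes $12,500.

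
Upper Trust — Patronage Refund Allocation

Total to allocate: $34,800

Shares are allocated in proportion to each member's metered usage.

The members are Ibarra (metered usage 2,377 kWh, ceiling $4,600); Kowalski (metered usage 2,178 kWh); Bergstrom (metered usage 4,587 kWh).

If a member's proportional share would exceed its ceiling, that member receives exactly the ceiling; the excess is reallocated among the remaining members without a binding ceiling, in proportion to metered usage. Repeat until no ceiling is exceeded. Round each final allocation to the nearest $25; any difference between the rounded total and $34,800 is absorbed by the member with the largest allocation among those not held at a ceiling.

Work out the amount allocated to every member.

Ibarra: $4,600; Kowalski: $9,725; Bergstrom: $20,475

Sum of metered usage: 9,142.
Proportional shares (ignoring caps): Ibarra 9,048.30; Kowalski 8,290.79; Bergstrom 17,460.91.
Capped: Ibarra ($4,600); balance $30,200 reallocated over remaining metered usage 6,765.
Remaining shares: Kowalski 9,722.93 → $9,725; Bergstrom 20,477.07 → $20,475.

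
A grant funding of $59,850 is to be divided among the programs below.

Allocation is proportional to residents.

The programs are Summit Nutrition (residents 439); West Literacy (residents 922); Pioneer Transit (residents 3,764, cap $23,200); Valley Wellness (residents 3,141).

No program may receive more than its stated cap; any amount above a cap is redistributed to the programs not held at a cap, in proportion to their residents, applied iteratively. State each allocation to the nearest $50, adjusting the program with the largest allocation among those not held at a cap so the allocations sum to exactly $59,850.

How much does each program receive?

Total residents = 8,266.
Pro-rata shares before constraints: Summit Nutrition 3,178.58; West Literacy 6,675.74; Pioneer Transit 27,253.25; Valley Wellness 22,742.42.
Capped: Pioneer Transit ($23,200); remaining pool $36,650 reallocated over remaining residents 4,502.
Remaining shares: Summit Nutrition 3,573.82 → $3,550; West Literacy 7,505.84 → $7,500; Valley Wellness 25,570.34 → $25,550.
Rounding difference +$50 applied to Valley Wellness → $25,600.

Summit Nutrition: $3,550; West Literacy: $7,500; Pioneer Transit: $23,200; Valley Wellness: $25,600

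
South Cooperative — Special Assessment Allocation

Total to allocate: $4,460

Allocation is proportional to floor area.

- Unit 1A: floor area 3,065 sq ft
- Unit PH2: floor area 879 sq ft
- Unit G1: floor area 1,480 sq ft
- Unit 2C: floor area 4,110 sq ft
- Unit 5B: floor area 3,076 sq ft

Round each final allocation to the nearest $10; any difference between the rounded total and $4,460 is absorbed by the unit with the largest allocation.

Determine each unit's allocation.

Floor area total: 12,610.
Unrounded shares: Unit 1A 3,065/12,610 × $4,460 = 1,084.05; Unit PH2 879/12,610 × $4,460 = 310.89; Unit G1 1,480/12,610 × $4,460 = 523.46; Unit 2C 4,110/12,610 × $4,460 = 1,453.66; Unit 5B 3,076/12,610 × $4,460 = 1,087.94.
Rounded to nearest $10: Unit 1A $1,080; Unit PH2 $310; Unit G1 $520; Unit 2C $1,450; Unit 5B $1,090. Sum = $4,450.
Difference $4,460 − $4,450 = +$10 applied to largest allocation (Unit 2C): Unit 2C becomes $1,460.

Unit 1A: $1,080 · Unit PH2: $310 · Unit G1: $520 · Unit 2C: $1,460 · Unit 5B: $1,090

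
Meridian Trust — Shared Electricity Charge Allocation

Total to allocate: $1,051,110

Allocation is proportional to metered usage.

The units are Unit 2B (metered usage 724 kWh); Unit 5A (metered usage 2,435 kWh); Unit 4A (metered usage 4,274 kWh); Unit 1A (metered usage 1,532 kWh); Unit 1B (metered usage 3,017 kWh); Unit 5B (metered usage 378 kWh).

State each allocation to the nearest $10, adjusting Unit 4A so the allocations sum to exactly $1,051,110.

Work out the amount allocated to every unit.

Unit 2B: $61,570 | Unit 5A: $207,080 | Unit 4A: $363,460 | Unit 1A: $130,280 | Unit 1B: $256,570 | Unit 5B: $32,150

Sum of metered usage: 12,360.
Pro-rata amounts: Unit 2B 724/12,360 × $1,051,110 = 61,569.87; Unit 5A 2,435/12,360 × $1,051,110 = 207,075.47; Unit 4A 4,274/12,360 × $1,051,110 = 363,466.35; Unit 1A 1,532/12,360 × $1,051,110 = 130,283.21; Unit 1B 3,017/12,360 × $1,051,110 = 256,569.49; Unit 5B 378/12,360 × $1,051,110 = 32,145.60.
Rounded to nearest $10: Unit 2B $61,570; Unit 5A $207,080; Unit 4A $363,470; Unit 1A $130,280; Unit 1B $256,570; Unit 5B $32,150. Sum = $1,051,120.
Difference $1,051,110 − $1,051,120 = −$10 applied to Unit 4A: Unit 4A becomes $363,460.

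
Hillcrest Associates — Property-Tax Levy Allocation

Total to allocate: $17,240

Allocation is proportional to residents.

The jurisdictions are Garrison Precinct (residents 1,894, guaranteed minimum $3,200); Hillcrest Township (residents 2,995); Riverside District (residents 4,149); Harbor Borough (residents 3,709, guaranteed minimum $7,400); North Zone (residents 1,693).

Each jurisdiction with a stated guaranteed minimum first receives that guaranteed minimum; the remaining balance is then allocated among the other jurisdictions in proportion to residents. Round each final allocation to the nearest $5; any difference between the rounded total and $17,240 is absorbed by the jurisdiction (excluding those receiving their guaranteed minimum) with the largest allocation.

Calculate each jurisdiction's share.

Fund the minimums — Garrison Precinct $3,200; Harbor Borough $7,400. Residual $6,640.
Residual split over remaining residents 8,837: Hillcrest Township 2,250.40 → $2,250; Riverside District 3,117.501 → $3,120; North Zone 1,272.10 → $1,270.

Garrison Precinct: $3,200; Hillcrest Township: $2,250; Riverside District: $3,120; Harbor Borough: $7,400; North Zone: $1,270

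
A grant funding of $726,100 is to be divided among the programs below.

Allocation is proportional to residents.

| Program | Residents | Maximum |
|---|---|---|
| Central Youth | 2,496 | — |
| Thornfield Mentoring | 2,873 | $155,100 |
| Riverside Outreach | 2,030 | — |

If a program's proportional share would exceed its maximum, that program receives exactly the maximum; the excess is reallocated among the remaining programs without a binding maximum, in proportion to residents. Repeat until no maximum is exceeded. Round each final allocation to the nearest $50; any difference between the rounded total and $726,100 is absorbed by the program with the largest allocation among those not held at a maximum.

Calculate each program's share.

Sum of residents: 7,399.
Unconstrained shares: Central Youth 244,944.67; Thornfield Mentoring 281,941.52; Riverside Outreach 199,213.81.
Capped: Thornfield Mentoring ($155,100); remaining pool $571,000 reallocated over remaining residents 4,526.
Remaining shares: Central Youth 314,895.27 → $314,900; Riverside Outreach 256,104.73 → $256,100.

Central Youth: $314,900; Thornfield Mentoring: $155,100; Riverside Outreach: $256,100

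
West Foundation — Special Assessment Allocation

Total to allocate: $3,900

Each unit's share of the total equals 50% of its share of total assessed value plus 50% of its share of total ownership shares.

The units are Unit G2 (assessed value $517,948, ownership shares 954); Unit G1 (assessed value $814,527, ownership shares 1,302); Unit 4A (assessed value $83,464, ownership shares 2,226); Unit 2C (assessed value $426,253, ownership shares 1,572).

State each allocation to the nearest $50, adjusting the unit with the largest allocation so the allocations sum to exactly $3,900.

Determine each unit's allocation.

Unit G2: $850; Unit G1: $1,300; Unit 4A: $800; Unit 2C: $950

Totals — assessed value 1,842,192, ownership shares 6,054.
Combined weights (50% assessed value + 50% ownership shares): Unit G2 0.2194; Unit G1 0.3286; Unit 4A 0.2065; Unit 2C 0.2455.
Proportional shares: Unit G2 855.54; Unit G1 1,281.57; Unit 4A 805.35; Unit 2C 957.54.
Rounded to nearest $50: Unit G2 $850; Unit G1 $1,300; Unit 4A $800; Unit 2C $950. Sum = $3,900.
No rounding difference to absorb.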